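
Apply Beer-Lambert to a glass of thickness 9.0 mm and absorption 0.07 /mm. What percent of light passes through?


Beer-Lambert law: T = exp(-alpha * thickness)
  exponent = -0.07 * 9.0 = -0.63
  T = exp(-0.63) = 0.5326
  Percentage = 0.5326 * 100 = 53.26%

53.26%


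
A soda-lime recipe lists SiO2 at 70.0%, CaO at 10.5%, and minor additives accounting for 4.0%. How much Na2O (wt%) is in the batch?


Pieces sum to 100%:
  Na2O = 100 - (SiO2 + CaO + others)
  Na2O = 100 - (70.0 + 10.5 + 4.0) = 15.5%

15.5%


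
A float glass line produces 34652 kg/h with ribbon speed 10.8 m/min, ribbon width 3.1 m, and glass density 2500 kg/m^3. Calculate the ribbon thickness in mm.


Ribbon cross-section from mass balance:
  Volume rate = throughput / density = 34652 / 2500 = 13.8608 m^3/h
  thickness = volume rate / (speed * 60 * width), i.e.
  thickness = throughput / (60 * speed * width * density) * 1000
  thickness = 34652 / (60 * 10.8 * 3.1 * 2500) * 1000 = 6.9 mm

6.9 mm


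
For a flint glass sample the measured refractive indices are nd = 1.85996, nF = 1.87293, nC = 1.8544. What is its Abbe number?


Abbe number formula: Vd = (nd - 1) / (nF - nC)
  nd - 1 = 1.85996 - 1 = 0.85996
  nF - nC = 1.87293 - 1.8544 = 0.01853
  Vd = 0.85996 / 0.01853 = 46.41

46.41


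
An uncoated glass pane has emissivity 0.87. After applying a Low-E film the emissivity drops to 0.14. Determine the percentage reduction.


Percentage reduction = (1 - coated/uncoated) * 100
  Ratio = 0.14 / 0.87 = 0.1609
  Reduction = (1 - 0.1609) * 100 = 83.9%

83.9%


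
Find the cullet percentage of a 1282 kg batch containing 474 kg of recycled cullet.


Cullet ratio = (cullet mass / total batch mass) * 100
  Ratio = 474 / 1282 * 100 = 36.97%

36.97%


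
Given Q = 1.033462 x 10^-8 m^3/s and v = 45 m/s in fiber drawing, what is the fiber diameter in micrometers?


Cross-sectional area from continuity:
  A = Q / v = 1.033462 x 10^-8 / 45 = 2.296582 x 10^-10 m^2
Diameter from circular cross-section:
  d = sqrt(4A / pi) * 10^6 (m -> um)
  d = sqrt(4 * 2.296582 x 10^-10 / pi) * 10^6 = 17.1 um

17.1 um


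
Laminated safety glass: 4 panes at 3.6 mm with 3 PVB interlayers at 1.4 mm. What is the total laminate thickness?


Total thickness = glass contribution + PVB contribution
  Glass: 4 * 3.6 = 14.4 mm
  PVB: 3 * 1.4 = 4.2 mm
  Total = 14.4 + 4.2 = 18.6 mm

18.6 mm


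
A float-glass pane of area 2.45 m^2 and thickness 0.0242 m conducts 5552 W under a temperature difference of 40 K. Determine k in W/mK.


Fourier's law rearranged: k = Q * t / (A * dT)
  Numerator = 5552 * 0.0242 = 134.3584
  Denominator = 2.45 * 40 = 98.0
  k = 134.3584 / 98.0 = 1.371 W/mK

1.371 W/mK


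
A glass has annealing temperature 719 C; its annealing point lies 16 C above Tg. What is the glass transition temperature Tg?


Rearrange T_anneal = Tg + offset for Tg:
  Tg = T_anneal - offset = 719 - 16 = 703 C

703 C


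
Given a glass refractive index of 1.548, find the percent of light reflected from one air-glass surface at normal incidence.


Fresnel reflectance at normal incidence:
  R = ((n - 1)/(n + 1))^2
  (n - 1)/(n + 1) = (1.548 - 1)/(1.548 + 1) = 0.215071
  R = 0.215071^2 = 0.0462555
  R(%) = 0.0462555 * 100 = 4.626%

4.626%


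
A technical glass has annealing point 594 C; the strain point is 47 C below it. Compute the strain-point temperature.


Strain point = annealing point - difference:
  T_strain = 594 - 47 = 547 C

547 C


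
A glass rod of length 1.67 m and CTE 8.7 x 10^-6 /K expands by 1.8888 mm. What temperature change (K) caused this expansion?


Rearrange dL = alpha * L0 * dT for dT:
  dT = dL / (alpha * L0)
  dL (m) = 1.8888 / 1000 = 0.0018888
  dT = 0.0018888 / ((8.7 x 10^-6) * 1.67) = 130.0 K

130.0 K


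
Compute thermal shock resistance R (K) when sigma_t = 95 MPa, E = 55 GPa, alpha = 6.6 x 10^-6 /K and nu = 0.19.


Thermal shock resistance: R = sigma * (1 - nu) / (E * alpha)
  Numerator = 95 * (1 - 0.19) = 76.95
  Denominator = 55 * 1000 * (6.6 x 10^-6) = 0.363
  R = 76.95 / 0.363 = 212.0 K

212.0 K


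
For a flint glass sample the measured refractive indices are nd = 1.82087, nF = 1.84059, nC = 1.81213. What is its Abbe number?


Abbe number formula: Vd = (nd - 1) / (nF - nC)
  nd - 1 = 1.82087 - 1 = 0.82087
  nF - nC = 1.84059 - 1.81213 = 0.02846
  Vd = 0.82087 / 0.02846 = 28.84

28.84


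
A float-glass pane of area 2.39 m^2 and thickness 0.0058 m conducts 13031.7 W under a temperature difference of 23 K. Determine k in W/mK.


Fourier's law rearranged: k = Q * t / (A * dT)
  Numerator = 13031.7 * 0.0058 = 75.58386
  Denominator = 2.39 * 23 = 54.97
  k = 75.58386 / 54.97 = 1.375 W/mK

1.375 W/mK


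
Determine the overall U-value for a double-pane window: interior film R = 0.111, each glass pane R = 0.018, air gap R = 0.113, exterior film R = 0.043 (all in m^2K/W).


Total thermal resistance (series):
  R_total = R_in + R_glass + R_air + R_glass + R_out
  R_total = 0.111 + 0.018 + 0.113 + 0.018 + 0.043 = 0.303 m^2K/W
U-value = 1 / R_total = 1 / 0.303 = 3.3 W/m^2K

3.3 W/m^2K


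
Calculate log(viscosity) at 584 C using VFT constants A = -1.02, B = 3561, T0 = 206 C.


VFT equation: log(eta) = A + B / (T - T0)
  T - T0 = 584 - 206 = 378
  B / (T - T0) = 3561 / 378 = 9.421
  log(eta) = -1.02 + 9.421 = 8.401

8.401


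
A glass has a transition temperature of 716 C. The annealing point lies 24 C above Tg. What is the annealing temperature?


The annealing temperature is Tg plus the offset:
  T_anneal = 716 + 24 = 740 C

740 C


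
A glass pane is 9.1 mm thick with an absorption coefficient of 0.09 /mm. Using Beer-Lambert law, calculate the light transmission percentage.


Beer-Lambert law: T = exp(-alpha * thickness)
  exponent = -0.09 * 9.1 = -0.819
  T = exp(-0.819) = 0.4409
  Percentage = 0.4409 * 100 = 44.09%

44.09%


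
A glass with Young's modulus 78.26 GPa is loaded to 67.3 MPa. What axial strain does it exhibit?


Rearrange E = sigma / epsilon:
  epsilon = sigma / E
  E (MPa) = 78.26 * 1000 = 78260
  epsilon = 67.3 / 78260 = 0.00086

0.00086


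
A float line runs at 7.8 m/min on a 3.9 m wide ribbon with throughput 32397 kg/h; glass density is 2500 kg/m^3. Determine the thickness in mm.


Ribbon cross-section from mass balance:
  Volume rate = throughput / density = 32397 / 2500 = 12.9588 m^3/h
  thickness = volume rate / (speed * 60 * width), i.e.
  thickness = throughput / (60 * speed * width * density) * 1000
  thickness = 32397 / (60 * 7.8 * 3.9 * 2500) * 1000 = 7.1 mm

7.1 mm


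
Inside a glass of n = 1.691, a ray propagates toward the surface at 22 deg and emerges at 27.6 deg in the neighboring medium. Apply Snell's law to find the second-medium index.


Apply Snell's law: n1 * sin(theta1) = n2 * sin(theta2)
  n2 = n1 * sin(theta1) / sin(theta2)
  sin(22) = 0.374607
  sin(27.6) = 0.463296
  n2 = 1.691 * 0.374607 / 0.463296 = 1.3673

1.3673


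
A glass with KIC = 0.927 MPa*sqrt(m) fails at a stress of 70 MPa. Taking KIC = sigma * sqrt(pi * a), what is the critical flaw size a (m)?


Rearrange KIC = sigma * sqrt(pi * a):
  sqrt(pi * a) = KIC / sigma
  sqrt(pi * a) = 0.927 / 70 = 0.013243
  a = (KIC / sigma)^2 / pi
  a = 0.013243^2 / pi = 0.0000558 m

0.0000558 m


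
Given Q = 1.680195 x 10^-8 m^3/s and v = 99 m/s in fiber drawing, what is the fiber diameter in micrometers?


Cross-sectional area from continuity:
  A = Q / v = 1.680195 x 10^-8 / 99 = 1.697167 x 10^-10 m^2
Diameter from circular cross-section:
  d = sqrt(4A / pi) * 10^6 (m -> um)
  d = sqrt(4 * 1.697167 x 10^-10 / pi) * 10^6 = 14.7 um

14.7 um


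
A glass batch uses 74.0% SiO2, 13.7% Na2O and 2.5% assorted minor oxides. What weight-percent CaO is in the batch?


Pieces sum to 100%:
  CaO = 100 - (SiO2 + Na2O + others)
  CaO = 100 - (74.0 + 13.7 + 2.5) = 9.8%

9.8%


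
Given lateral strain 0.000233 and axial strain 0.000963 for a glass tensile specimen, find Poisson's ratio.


Poisson's ratio: nu = lateral strain / axial strain
  nu = 0.000233 / 0.000963 = 0.242

0.242


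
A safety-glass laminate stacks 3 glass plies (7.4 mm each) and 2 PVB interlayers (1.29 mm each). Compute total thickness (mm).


Total thickness = glass contribution + PVB contribution
  Glass: 3 * 7.4 = 22.2 mm
  PVB: 2 * 1.29 = 2.58 mm
  Total = 22.2 + 2.58 = 24.78 mm

24.78 mm


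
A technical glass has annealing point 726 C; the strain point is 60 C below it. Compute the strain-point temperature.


Strain point = annealing point - difference:
  T_strain = 726 - 60 = 666 C

666 C


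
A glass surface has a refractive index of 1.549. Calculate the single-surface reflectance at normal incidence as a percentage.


Fresnel reflectance at normal incidence:
  R = ((n - 1)/(n + 1))^2
  (n - 1)/(n + 1) = (1.549 - 1)/(1.549 + 1) = 0.215379
  R = 0.215379^2 = 0.0463881
  R(%) = 0.0463881 * 100 = 4.639%

4.639%


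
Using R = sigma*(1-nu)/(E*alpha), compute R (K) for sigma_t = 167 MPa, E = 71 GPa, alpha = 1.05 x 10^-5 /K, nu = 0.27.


Thermal shock resistance: R = sigma * (1 - nu) / (E * alpha)
  Numerator = 167 * (1 - 0.27) = 121.91
  Denominator = 71 * 1000 * (1.05 x 10^-5) = 0.7455
  R = 121.91 / 0.7455 = 163.5 K

163.5 K


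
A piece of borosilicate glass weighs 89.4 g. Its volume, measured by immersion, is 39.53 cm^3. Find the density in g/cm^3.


Use the definition of density:
  rho = mass / volume
  rho = 89.4 / 39.53 = 2.262 g/cm^3

2.262 g/cm^3


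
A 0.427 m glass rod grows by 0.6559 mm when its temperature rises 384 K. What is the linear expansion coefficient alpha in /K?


Rearrange dL = alpha * L0 * dT for alpha:
  alpha = dL / (L0 * dT)
  alpha = (0.6559 / 1000) / (0.427 * 384) = 0.000004 /K = 4 x 10^-6 /K

4 x 10^-6 /K


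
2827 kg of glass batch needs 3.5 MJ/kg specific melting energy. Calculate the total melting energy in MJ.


Total energy = mass * specific energy
  E = 2827 * 3.5 = 9894.5 MJ

9894.5 MJ


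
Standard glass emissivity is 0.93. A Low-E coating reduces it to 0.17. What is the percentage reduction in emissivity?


Percentage reduction = (1 - coated/uncoated) * 100
  Ratio = 0.17 / 0.93 = 0.1828
  Reduction = (1 - 0.1828) * 100 = 81.7%

81.7%


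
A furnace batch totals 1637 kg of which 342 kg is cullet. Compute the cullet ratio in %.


Cullet ratio = (cullet mass / total batch mass) * 100
  Ratio = 342 / 1637 * 100 = 20.89%

20.89%


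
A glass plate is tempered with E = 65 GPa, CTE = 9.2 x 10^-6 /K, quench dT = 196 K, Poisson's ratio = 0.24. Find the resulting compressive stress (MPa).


Tempering stress: sigma = E * alpha * dT / (1 - nu)
  E (MPa) = 65 * 1000 = 65000
  Numerator = 65000 * (9.2 x 10^-6) * 196 = 117.208
  Denominator = 1 - 0.24 = 0.76
  sigma = 117.208 / 0.76 = 154.2 MPa

154.2 MPa


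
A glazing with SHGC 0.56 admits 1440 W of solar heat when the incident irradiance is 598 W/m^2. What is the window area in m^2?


Rearrange Q = Area * SHGC * Irradiance:
  Area = Q / (SHGC * Irradiance)
  Area = 1440 / (0.56 * 598) = 4.3 m^2

4.3 m^2


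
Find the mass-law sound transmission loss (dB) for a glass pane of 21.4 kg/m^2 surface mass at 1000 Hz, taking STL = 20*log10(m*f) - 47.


Mass law: STL = 20 * log10(m * f) - 47
  m * f = 21.4 * 1000 = 21400
  log10(21400) = 4.33041
  STL = 20 * 4.33041 - 47 = 86.6082 - 47 = 39.6 dB

39.6 dB


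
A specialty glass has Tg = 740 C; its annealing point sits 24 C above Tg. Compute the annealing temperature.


The annealing temperature is Tg plus the offset:
  T_anneal = 740 + 24 = 764 C

764 C


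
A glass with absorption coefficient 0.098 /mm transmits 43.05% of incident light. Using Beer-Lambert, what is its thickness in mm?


Rearrange T = exp(-alpha * thickness):
  thickness = -ln(T) / alpha
  T = 43.05/100 = 0.4305
  ln(T) = -0.84281
  -ln(T) = 0.84281
  thickness = 0.84281 / 0.098 = 8.6 mm

8.6 mm


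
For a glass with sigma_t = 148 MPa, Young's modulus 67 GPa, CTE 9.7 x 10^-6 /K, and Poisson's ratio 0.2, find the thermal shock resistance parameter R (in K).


Thermal shock resistance: R = sigma * (1 - nu) / (E * alpha)
  Numerator = 148 * (1 - 0.2) = 118.4
  Denominator = 67 * 1000 * (9.7 x 10^-6) = 0.6499
  R = 118.4 / 0.6499 = 182.2 K

182.2 K


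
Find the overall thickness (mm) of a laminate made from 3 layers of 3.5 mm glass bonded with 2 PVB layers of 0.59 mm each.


Total thickness = glass contribution + PVB contribution
  Glass: 3 * 3.5 = 10.5 mm
  PVB: 2 * 0.59 = 1.18 mm
  Total = 10.5 + 1.18 = 11.68 mm

11.68 mm


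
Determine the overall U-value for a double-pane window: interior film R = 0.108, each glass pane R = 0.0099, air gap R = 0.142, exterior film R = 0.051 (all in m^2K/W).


Total thermal resistance (series):
  R_total = R_in + R_glass + R_air + R_glass + R_out
  R_total = 0.108 + 0.0099 + 0.142 + 0.0099 + 0.051 = 0.3208 m^2K/W
U-value = 1 / R_total = 1 / 0.3208 = 3.117 W/m^2K

3.117 W/m^2K


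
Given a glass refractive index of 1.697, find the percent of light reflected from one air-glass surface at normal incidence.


Fresnel reflectance at normal incidence:
  R = ((n - 1)/(n + 1))^2
  (n - 1)/(n + 1) = (1.697 - 1)/(1.697 + 1) = 0.258435
  R = 0.258435^2 = 0.0667886
  R(%) = 0.0667886 * 100 = 6.679%

6.679%


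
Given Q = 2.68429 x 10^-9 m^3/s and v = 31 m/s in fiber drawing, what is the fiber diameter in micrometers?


Cross-sectional area from continuity:
  A = Q / v = 2.68429 x 10^-9 / 31 = 8.659 x 10^-11 m^2
Diameter from circular cross-section:
  d = sqrt(4A / pi) * 10^6 (m -> um)
  d = sqrt(4 * 8.659 x 10^-11 / pi) * 10^6 = 10.5 um

10.5 um


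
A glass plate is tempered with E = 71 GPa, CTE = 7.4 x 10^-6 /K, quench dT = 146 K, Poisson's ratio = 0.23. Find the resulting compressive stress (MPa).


Tempering stress: sigma = E * alpha * dT / (1 - nu)
  E (MPa) = 71 * 1000 = 71000
  Numerator = 71000 * (7.4 x 10^-6) * 146 = 76.7084
  Denominator = 1 - 0.23 = 0.77
  sigma = 76.7084 / 0.77 = 99.6 MPa

99.6 MPa


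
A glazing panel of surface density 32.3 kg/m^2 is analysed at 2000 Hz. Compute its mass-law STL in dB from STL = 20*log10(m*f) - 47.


Mass law: STL = 20 * log10(m * f) - 47
  m * f = 32.3 * 2000 = 64600
  log10(64600) = 4.81023
  STL = 20 * 4.81023 - 47 = 96.2046 - 47 = 49.2 dB

49.2 dB


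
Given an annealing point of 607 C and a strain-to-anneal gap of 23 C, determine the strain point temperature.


Strain point = annealing point - difference:
  T_strain = 607 - 23 = 584 C

584 C


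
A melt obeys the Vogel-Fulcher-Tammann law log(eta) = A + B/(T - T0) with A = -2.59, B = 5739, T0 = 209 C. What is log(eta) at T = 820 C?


VFT equation: log(eta) = A + B / (T - T0)
  T - T0 = 820 - 209 = 611
  B / (T - T0) = 5739 / 611 = 9.393
  log(eta) = -2.59 + 9.393 = 6.803

6.803


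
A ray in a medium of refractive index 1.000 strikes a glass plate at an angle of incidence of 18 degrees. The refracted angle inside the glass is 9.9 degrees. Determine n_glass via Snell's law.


Apply Snell's law: n1 * sin(theta1) = n2 * sin(theta2)
  n2 = n1 * sin(theta1) / sin(theta2)
  sin(18) = 0.309017
  sin(9.9) = 0.171929
  n2 = 1.000 * 0.309017 / 0.171929 = 1.7974

1.7974


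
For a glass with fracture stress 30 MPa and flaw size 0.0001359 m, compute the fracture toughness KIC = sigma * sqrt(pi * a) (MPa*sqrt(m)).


Fracture toughness: KIC = sigma * sqrt(pi * a)
  pi * a = pi * 0.0001359 = 0.000426942
  sqrt(pi * a) = 0.020663
  KIC = 30 * 0.020663 = 0.62 MPa*sqrt(m)

0.62 MPa*sqrt(m)


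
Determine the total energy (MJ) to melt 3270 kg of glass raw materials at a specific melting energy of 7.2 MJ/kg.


Total energy = mass * specific energy
  E = 3270 * 7.2 = 23544 MJ

23544 MJ


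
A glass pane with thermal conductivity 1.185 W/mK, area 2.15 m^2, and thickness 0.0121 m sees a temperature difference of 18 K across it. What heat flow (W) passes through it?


Fourier's law: Q = k * A * dT / t
  Q = 1.185 * 2.15 * 18 / 0.0121
  Q = 45.8595 / 0.0121 = 3790 W

3790 W


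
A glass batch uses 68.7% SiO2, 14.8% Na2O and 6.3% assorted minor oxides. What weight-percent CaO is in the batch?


Pieces sum to 100%:
  CaO = 100 - (SiO2 + Na2O + others)
  CaO = 100 - (68.7 + 14.8 + 6.3) = 10.2%

10.2%


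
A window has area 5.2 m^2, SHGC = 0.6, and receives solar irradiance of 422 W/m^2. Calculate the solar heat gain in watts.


Solar heat gain: Q = Area * SHGC * Irradiance
  Q = 5.2 * 0.6 * 422 = 1316.6 W

1316.6 W


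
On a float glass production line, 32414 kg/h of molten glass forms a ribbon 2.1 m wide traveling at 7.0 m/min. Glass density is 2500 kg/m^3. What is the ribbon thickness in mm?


Ribbon cross-section from mass balance:
  Volume rate = throughput / density = 32414 / 2500 = 12.9656 m^3/h
  thickness = volume rate / (speed * 60 * width), i.e.
  thickness = throughput / (60 * speed * width * density) * 1000
  thickness = 32414 / (60 * 7.0 * 2.1 * 2500) * 1000 = 14.7 mm

14.7 mm


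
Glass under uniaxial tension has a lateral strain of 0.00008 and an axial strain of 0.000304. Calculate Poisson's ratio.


Poisson's ratio: nu = lateral strain / axial strain
  nu = 0.00008 / 0.000304 = 0.2632

0.2632


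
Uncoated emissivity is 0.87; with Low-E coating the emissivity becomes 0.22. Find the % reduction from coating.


Percentage reduction = (1 - coated/uncoated) * 100
  Ratio = 0.22 / 0.87 = 0.2529
  Reduction = (1 - 0.2529) * 100 = 74.7%

74.7%


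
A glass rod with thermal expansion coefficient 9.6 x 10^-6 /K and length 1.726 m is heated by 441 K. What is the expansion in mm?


Thermal expansion formula: dL = alpha * L0 * dT
  dL = (9.6 x 10^-6) * 1.726 * 441 = 0.00730719 m
Convert to mm: 0.00730719 * 1000 = 7.3072 mm

7.3072 mm


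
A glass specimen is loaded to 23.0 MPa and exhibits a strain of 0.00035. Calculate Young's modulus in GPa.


Young's modulus: E = stress / strain
  E = 23.0 MPa / 0.00035 = 65714.29 MPa
Convert to GPa: 65714.29 / 1000 = 65.71 GPa

65.71 GPa


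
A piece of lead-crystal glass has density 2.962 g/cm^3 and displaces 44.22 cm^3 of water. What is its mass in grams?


Rearrange rho = m / V:
  m = rho * V
  m = 2.962 * 44.22 = 130.98 g

130.98 g


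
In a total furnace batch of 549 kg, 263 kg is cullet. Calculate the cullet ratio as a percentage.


Cullet ratio = (cullet mass / total batch mass) * 100
  Ratio = 263 / 549 * 100 = 47.91%

47.91%


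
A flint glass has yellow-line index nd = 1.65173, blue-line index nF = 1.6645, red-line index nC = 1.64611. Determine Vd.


Abbe number formula: Vd = (nd - 1) / (nF - nC)
  nd - 1 = 1.65173 - 1 = 0.65173
  nF - nC = 1.6645 - 1.64611 = 0.01839
  Vd = 0.65173 / 0.01839 = 35.44

35.44


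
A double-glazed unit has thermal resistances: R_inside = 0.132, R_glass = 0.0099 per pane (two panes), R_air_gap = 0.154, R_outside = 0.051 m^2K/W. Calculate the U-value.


Total thermal resistance (series):
  R_total = R_in + R_glass + R_air + R_glass + R_out
  R_total = 0.132 + 0.0099 + 0.154 + 0.0099 + 0.051 = 0.3568 m^2K/W
U-value = 1 / R_total = 1 / 0.3568 = 2.803 W/m^2K

2.803 W/m^2K


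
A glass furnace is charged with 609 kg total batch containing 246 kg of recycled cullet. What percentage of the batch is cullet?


Cullet ratio = (cullet mass / total batch mass) * 100
  Ratio = 246 / 609 * 100 = 40.39%

40.39%


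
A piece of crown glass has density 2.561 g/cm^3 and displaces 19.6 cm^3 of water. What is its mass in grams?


Rearrange rho = m / V:
  m = rho * V
  m = 2.561 * 19.6 = 50.196 g

50.196 g


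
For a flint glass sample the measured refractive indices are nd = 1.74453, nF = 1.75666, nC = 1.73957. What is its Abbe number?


Abbe number formula: Vd = (nd - 1) / (nF - nC)
  nd - 1 = 1.74453 - 1 = 0.74453
  nF - nC = 1.75666 - 1.73957 = 0.01709
  Vd = 0.74453 / 0.01709 = 43.57

43.57


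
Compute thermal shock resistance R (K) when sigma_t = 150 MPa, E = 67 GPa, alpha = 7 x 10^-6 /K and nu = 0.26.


Thermal shock resistance: R = sigma * (1 - nu) / (E * alpha)
  Numerator = 150 * (1 - 0.26) = 111.0
  Denominator = 67 * 1000 * (7 x 10^-6) = 0.469
  R = 111.0 / 0.469 = 236.7 K

236.7 K


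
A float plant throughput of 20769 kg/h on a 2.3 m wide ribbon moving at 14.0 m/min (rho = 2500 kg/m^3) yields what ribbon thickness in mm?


Ribbon cross-section from mass balance:
  Volume rate = throughput / density = 20769 / 2500 = 8.3076 m^3/h
  thickness = volume rate / (speed * 60 * width), i.e.
  thickness = throughput / (60 * speed * width * density) * 1000
  thickness = 20769 / (60 * 14.0 * 2.3 * 2500) * 1000 = 4.3 mm

4.3 mm


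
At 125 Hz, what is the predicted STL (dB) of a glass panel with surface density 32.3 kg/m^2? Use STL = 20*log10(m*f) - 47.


Mass law: STL = 20 * log10(m * f) - 47
  m * f = 32.3 * 125 = 4037.5
  log10(4037.5) = 3.60611
  STL = 20 * 3.60611 - 47 = 72.1222 - 47 = 25.1 dB

25.1 dB


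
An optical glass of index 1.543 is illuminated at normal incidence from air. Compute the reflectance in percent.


Fresnel reflectance at normal incidence:
  R = ((n - 1)/(n + 1))^2
  (n - 1)/(n + 1) = (1.543 - 1)/(1.543 + 1) = 0.213527
  R = 0.213527^2 = 0.0455938
  R(%) = 0.0455938 * 100 = 4.559%

4.559%


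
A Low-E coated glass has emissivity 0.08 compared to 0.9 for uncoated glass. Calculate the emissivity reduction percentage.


Percentage reduction = (1 - coated/uncoated) * 100
  Ratio = 0.08 / 0.9 = 0.0889
  Reduction = (1 - 0.0889) * 100 = 91.1%

91.1%


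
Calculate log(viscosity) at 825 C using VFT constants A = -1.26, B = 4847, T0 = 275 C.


VFT equation: log(eta) = A + B / (T - T0)
  T - T0 = 825 - 275 = 550
  B / (T - T0) = 4847 / 550 = 8.813
  log(eta) = -1.26 + 8.813 = 7.553

7.553


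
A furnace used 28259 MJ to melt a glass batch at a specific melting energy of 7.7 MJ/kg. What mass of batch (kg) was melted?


Rearrange E = m * s for m:
  m = E / s
  m = 28259 / 7.7 = 3670.0 kg

3670.0 kg


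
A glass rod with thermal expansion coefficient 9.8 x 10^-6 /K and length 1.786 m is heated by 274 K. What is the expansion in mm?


Thermal expansion formula: dL = alpha * L0 * dT
  dL = (9.8 x 10^-6) * 1.786 * 274 = 0.00479577 m
Convert to mm: 0.00479577 * 1000 = 4.7958 mm

4.7958 mm


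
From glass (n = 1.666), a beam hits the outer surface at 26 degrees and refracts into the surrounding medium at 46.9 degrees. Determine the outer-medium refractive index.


Apply Snell's law: n1 * sin(theta1) = n2 * sin(theta2)
  n2 = n1 * sin(theta1) / sin(theta2)
  sin(26) = 0.438371
  sin(46.9) = 0.730162
  n2 = 1.666 * 0.438371 / 0.730162 = 1.0002

1.0002


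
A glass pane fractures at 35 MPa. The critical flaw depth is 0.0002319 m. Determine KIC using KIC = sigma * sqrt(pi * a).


Fracture toughness: KIC = sigma * sqrt(pi * a)
  pi * a = pi * 0.0002319 = 0.000728535
  sqrt(pi * a) = 0.026991
  KIC = 35 * 0.026991 = 0.945 MPa*sqrt(m)

0.945 MPa*sqrt(m)


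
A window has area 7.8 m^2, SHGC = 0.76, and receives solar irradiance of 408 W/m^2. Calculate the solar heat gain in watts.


Solar heat gain: Q = Area * SHGC * Irradiance
  Q = 7.8 * 0.76 * 408 = 2418.6 W

2418.6 W


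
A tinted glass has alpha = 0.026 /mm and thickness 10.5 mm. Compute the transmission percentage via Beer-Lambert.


Beer-Lambert law: T = exp(-alpha * thickness)
  exponent = -0.026 * 10.5 = -0.273
  T = exp(-0.273) = 0.7611
  Percentage = 0.7611 * 100 = 76.11%

76.11%


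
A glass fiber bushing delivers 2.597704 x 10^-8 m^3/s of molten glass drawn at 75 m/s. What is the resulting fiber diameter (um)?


Cross-sectional area from continuity:
  A = Q / v = 2.597704 x 10^-8 / 75 = 3.463605 x 10^-10 m^2
Diameter from circular cross-section:
  d = sqrt(4A / pi) * 10^6 (m -> um)
  d = sqrt(4 * 3.463605 x 10^-10 / pi) * 10^6 = 21.0 um

21.0 um


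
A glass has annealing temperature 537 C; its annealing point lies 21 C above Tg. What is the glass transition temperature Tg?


Rearrange T_anneal = Tg + offset for Tg:
  Tg = T_anneal - offset = 537 - 21 = 516 C

516 C


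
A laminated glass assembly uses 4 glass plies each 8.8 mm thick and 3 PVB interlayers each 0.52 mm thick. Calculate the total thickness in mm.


Total thickness = glass contribution + PVB contribution
  Glass: 4 * 8.8 = 35.2 mm
  PVB: 3 * 0.52 = 1.56 mm
  Total = 35.2 + 1.56 = 36.76 mm

36.76 mm


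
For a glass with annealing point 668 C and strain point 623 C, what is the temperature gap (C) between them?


Gap = T_anneal - T_strain:
  gap = 668 - 623 = 45 C

45 C


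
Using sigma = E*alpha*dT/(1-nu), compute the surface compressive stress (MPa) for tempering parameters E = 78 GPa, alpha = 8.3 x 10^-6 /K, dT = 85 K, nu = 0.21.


Tempering stress: sigma = E * alpha * dT / (1 - nu)
  E (MPa) = 78 * 1000 = 78000
  Numerator = 78000 * (8.3 x 10^-6) * 85 = 55.029
  Denominator = 1 - 0.21 = 0.79
  sigma = 55.029 / 0.79 = 69.7 MPa

69.7 MPa


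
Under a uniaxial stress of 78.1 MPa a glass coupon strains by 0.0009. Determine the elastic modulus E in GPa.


Young's modulus: E = stress / strain
  E = 78.1 MPa / 0.0009 = 86777.78 MPa
Convert to GPa: 86777.78 / 1000 = 86.78 GPa

86.78 GPa


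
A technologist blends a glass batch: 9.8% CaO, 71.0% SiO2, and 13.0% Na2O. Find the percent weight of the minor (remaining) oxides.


Sum the three major oxides:
  SiO2 + Na2O + CaO = 71.0 + 13.0 + 9.8 = 93.8%
Subtract from 100%:
  Others = 100 - 93.8 = 6.2%

6.2%


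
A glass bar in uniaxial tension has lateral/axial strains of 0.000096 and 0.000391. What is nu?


Poisson's ratio: nu = lateral strain / axial strain
  nu = 0.000096 / 0.000391 = 0.2455

0.2455


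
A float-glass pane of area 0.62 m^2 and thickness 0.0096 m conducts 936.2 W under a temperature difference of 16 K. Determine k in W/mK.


Fourier's law rearranged: k = Q * t / (A * dT)
  Numerator = 936.2 * 0.0096 = 8.98752
  Denominator = 0.62 * 16 = 9.92
  k = 8.98752 / 9.92 = 0.906 W/mK

0.906 W/mK


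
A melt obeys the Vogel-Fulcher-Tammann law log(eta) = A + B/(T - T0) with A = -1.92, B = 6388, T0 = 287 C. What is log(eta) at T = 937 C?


VFT equation: log(eta) = A + B / (T - T0)
  T - T0 = 937 - 287 = 650
  B / (T - T0) = 6388 / 650 = 9.828
  log(eta) = -1.92 + 9.828 = 7.908

7.908


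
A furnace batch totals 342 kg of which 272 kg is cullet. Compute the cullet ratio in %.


Cullet ratio = (cullet mass / total batch mass) * 100
  Ratio = 272 / 342 * 100 = 79.53%

79.53%


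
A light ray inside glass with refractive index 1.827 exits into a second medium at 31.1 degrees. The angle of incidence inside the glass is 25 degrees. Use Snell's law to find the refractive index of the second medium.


Apply Snell's law: n1 * sin(theta1) = n2 * sin(theta2)
  n2 = n1 * sin(theta1) / sin(theta2)
  sin(25) = 0.422618
  sin(31.1) = 0.516533
  n2 = 1.827 * 0.422618 / 0.516533 = 1.4948

1.4948


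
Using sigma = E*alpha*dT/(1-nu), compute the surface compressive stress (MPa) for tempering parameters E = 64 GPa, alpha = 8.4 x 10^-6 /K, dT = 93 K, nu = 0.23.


Tempering stress: sigma = E * alpha * dT / (1 - nu)
  E (MPa) = 64 * 1000 = 64000
  Numerator = 64000 * (8.4 x 10^-6) * 93 = 49.9968
  Denominator = 1 - 0.23 = 0.77
  sigma = 49.9968 / 0.77 = 64.9 MPa

64.9 MPa


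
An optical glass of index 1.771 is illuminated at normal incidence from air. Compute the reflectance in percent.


Fresnel reflectance at normal incidence:
  R = ((n - 1)/(n + 1))^2
  (n - 1)/(n + 1) = (1.771 - 1)/(1.771 + 1) = 0.278239
  R = 0.278239^2 = 0.0774169
  R(%) = 0.0774169 * 100 = 7.742%

7.742%


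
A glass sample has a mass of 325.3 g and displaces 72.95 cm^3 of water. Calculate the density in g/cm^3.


Use the definition of density:
  rho = mass / volume
  rho = 325.3 / 72.95 = 4.459 g/cm^3

4.459 g/cm^3


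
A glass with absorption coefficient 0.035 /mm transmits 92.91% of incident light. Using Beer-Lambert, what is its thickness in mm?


Rearrange T = exp(-alpha * thickness):
  thickness = -ln(T) / alpha
  T = 92.91/100 = 0.9291
  ln(T) = -0.07354
  -ln(T) = 0.07354
  thickness = 0.07354 / 0.035 = 2.1 mm

2.1 mm


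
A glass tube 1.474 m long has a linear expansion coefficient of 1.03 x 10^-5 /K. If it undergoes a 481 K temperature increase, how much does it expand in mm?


Thermal expansion formula: dL = alpha * L0 * dT
  dL = (1.03 x 10^-5) * 1.474 * 481 = 0.00730264 m
Convert to mm: 0.00730264 * 1000 = 7.3026 mm

7.3026 mm


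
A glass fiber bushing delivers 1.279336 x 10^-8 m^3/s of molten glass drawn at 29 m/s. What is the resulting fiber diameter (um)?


Cross-sectional area from continuity:
  A = Q / v = 1.279336 x 10^-8 / 29 = 4.411503 x 10^-10 m^2
Diameter from circular cross-section:
  d = sqrt(4A / pi) * 10^6 (m -> um)
  d = sqrt(4 * 4.411503 x 10^-10 / pi) * 10^6 = 23.7 um

23.7 um


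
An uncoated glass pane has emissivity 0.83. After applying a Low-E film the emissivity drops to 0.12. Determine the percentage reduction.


Percentage reduction = (1 - coated/uncoated) * 100
  Ratio = 0.12 / 0.83 = 0.1446
  Reduction = (1 - 0.1446) * 100 = 85.5%

85.5%


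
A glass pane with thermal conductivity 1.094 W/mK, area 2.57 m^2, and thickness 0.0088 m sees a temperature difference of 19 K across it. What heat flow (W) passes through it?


Fourier's law: Q = k * A * dT / t
  Q = 1.094 * 2.57 * 19 / 0.0088
  Q = 53.42002 / 0.0088 = 6070.5 W

6070.5 W


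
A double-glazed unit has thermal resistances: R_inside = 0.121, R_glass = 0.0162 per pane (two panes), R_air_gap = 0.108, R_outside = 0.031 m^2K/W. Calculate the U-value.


Total thermal resistance (series):
  R_total = R_in + R_glass + R_air + R_glass + R_out
  R_total = 0.121 + 0.0162 + 0.108 + 0.0162 + 0.031 = 0.2924 m^2K/W
U-value = 1 / R_total = 1 / 0.2924 = 3.42 W/m^2K

3.42 W/m^2K


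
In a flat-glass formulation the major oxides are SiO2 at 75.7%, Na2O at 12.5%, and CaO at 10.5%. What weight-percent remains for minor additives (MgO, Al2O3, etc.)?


Sum the three major oxides:
  SiO2 + Na2O + CaO = 75.7 + 12.5 + 10.5 = 98.7%
Subtract from 100%:
  Others = 100 - 98.7 = 1.3%

1.3%


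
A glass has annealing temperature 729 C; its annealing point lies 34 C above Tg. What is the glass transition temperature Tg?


Rearrange T_anneal = Tg + offset for Tg:
  Tg = T_anneal - offset = 729 - 34 = 695 C

695 C


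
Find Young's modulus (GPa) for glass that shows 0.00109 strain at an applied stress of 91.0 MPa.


Young's modulus: E = stress / strain
  E = 91.0 MPa / 0.00109 = 83486.24 MPa
Convert to GPa: 83486.24 / 1000 = 83.49 GPa

83.49 GPa


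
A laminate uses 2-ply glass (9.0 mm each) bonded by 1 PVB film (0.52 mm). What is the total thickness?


Total thickness = glass contribution + PVB contribution
  Glass: 2 * 9.0 = 18.0 mm
  PVB: 1 * 0.52 = 0.52 mm
  Total = 18.0 + 0.52 = 18.52 mm

18.52 mm


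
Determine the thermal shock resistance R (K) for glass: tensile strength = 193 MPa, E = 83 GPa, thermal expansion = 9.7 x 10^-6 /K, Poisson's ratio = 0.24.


Thermal shock resistance: R = sigma * (1 - nu) / (E * alpha)
  Numerator = 193 * (1 - 0.24) = 146.68
  Denominator = 83 * 1000 * (9.7 x 10^-6) = 0.8051
  R = 146.68 / 0.8051 = 182.2 K

182.2 K


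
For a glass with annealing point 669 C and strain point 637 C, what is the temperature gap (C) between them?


Gap = T_anneal - T_strain:
  gap = 669 - 637 = 32 C

32 C


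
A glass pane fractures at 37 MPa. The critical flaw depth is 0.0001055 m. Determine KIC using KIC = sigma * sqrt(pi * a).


Fracture toughness: KIC = sigma * sqrt(pi * a)
  pi * a = pi * 0.0001055 = 0.000331438
  sqrt(pi * a) = 0.018205
  KIC = 37 * 0.018205 = 0.674 MPa*sqrt(m)

0.674 MPa*sqrt(m)


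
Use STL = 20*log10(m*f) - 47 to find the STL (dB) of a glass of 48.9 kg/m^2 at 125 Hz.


Mass law: STL = 20 * log10(m * f) - 47
  m * f = 48.9 * 125 = 6112.5
  log10(6112.5) = 3.78622
  STL = 20 * 3.78622 - 47 = 75.7244 - 47 = 28.7 dB

28.7 dB


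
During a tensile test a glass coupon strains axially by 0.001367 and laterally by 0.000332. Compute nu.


Poisson's ratio: nu = lateral strain / axial strain
  nu = 0.000332 / 0.001367 = 0.2429

0.2429


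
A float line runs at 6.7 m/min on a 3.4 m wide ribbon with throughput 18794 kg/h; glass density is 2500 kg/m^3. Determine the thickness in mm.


Ribbon cross-section from mass balance:
  Volume rate = throughput / density = 18794 / 2500 = 7.5176 m^3/h
  thickness = volume rate / (speed * 60 * width), i.e.
  thickness = throughput / (60 * speed * width * density) * 1000
  thickness = 18794 / (60 * 6.7 * 3.4 * 2500) * 1000 = 5.5 mm

5.5 mm


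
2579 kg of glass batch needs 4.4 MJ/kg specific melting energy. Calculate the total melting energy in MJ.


Total energy = mass * specific energy
  E = 2579 * 4.4 = 11347.6 MJ

11347.6 MJ


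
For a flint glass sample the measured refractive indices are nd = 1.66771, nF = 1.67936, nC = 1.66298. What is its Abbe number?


Abbe number formula: Vd = (nd - 1) / (nF - nC)
  nd - 1 = 1.66771 - 1 = 0.66771
  nF - nC = 1.67936 - 1.66298 = 0.01638
  Vd = 0.66771 / 0.01638 = 40.76

40.76


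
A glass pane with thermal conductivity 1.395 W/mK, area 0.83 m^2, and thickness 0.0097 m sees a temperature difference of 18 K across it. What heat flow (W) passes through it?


Fourier's law: Q = k * A * dT / t
  Q = 1.395 * 0.83 * 18 / 0.0097
  Q = 20.8413 / 0.0097 = 2148.6 W

2148.6 W


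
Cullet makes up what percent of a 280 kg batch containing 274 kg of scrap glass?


Cullet ratio = (cullet mass / total batch mass) * 100
  Ratio = 274 / 280 * 100 = 97.86%

97.86%


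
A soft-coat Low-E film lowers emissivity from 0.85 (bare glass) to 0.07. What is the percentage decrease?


Percentage reduction = (1 - coated/uncoated) * 100
  Ratio = 0.07 / 0.85 = 0.0824
  Reduction = (1 - 0.0824) * 100 = 91.8%

91.8%


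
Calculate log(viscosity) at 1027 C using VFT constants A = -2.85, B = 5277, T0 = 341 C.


VFT equation: log(eta) = A + B / (T - T0)
  T - T0 = 1027 - 341 = 686
  B / (T - T0) = 5277 / 686 = 7.692
  log(eta) = -2.85 + 7.692 = 4.842

4.842


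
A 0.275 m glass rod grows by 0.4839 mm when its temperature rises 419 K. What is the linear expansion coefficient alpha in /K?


Rearrange dL = alpha * L0 * dT for alpha:
  alpha = dL / (L0 * dT)
  alpha = (0.4839 / 1000) / (0.275 * 419) = 0.0000042 /K = 4.2 x 10^-6 /K

4.2 x 10^-6 /K


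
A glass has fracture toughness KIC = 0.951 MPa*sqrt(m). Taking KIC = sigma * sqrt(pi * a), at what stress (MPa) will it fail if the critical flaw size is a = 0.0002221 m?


Rearrange KIC = sigma * sqrt(pi * a):
  sigma = KIC / sqrt(pi * a)
  sqrt(pi * 0.0002221) = 0.026415
  sigma = 0.951 / 0.026415 = 36.0 MPa

36.0 MPa


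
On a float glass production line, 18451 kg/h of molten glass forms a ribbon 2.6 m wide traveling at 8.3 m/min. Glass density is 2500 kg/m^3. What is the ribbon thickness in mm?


Ribbon cross-section from mass balance:
  Volume rate = throughput / density = 18451 / 2500 = 7.3804 m^3/h
  thickness = volume rate / (speed * 60 * width), i.e.
  thickness = throughput / (60 * speed * width * density) * 1000
  thickness = 18451 / (60 * 8.3 * 2.6 * 2500) * 1000 = 5.7 mm

5.7 mm


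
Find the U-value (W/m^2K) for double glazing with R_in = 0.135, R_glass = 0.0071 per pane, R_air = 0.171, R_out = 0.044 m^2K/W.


Total thermal resistance (series):
  R_total = R_in + R_glass + R_air + R_glass + R_out
  R_total = 0.135 + 0.0071 + 0.171 + 0.0071 + 0.044 = 0.3642 m^2K/W
U-value = 1 / R_total = 1 / 0.3642 = 2.746 W/m^2K

2.746 W/m^2K


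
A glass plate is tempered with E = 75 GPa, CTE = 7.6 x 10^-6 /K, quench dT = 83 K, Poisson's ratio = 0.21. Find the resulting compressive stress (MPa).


Tempering stress: sigma = E * alpha * dT / (1 - nu)
  E (MPa) = 75 * 1000 = 75000
  Numerator = 75000 * (7.6 x 10^-6) * 83 = 47.31
  Denominator = 1 - 0.21 = 0.79
  sigma = 47.31 / 0.79 = 59.9 MPa

59.9 MPa


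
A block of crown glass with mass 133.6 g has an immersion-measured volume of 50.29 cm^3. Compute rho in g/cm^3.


Use the definition of density:
  rho = mass / volume
  rho = 133.6 / 50.29 = 2.657 g/cm^3

2.657 g/cm^3


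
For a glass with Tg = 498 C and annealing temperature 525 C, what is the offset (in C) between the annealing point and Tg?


Offset = T_anneal - Tg:
  offset = 525 - 498 = 27 C

27 C


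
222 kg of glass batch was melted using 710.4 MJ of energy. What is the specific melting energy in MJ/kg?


Rearrange E = m * s for s:
  s = E / m
  s = 710.4 / 222 = 3.2 MJ/kg

3.2 MJ/kg


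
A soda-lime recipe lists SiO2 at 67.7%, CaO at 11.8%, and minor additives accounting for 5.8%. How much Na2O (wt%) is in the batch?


Pieces sum to 100%:
  Na2O = 100 - (SiO2 + CaO + others)
  Na2O = 100 - (67.7 + 11.8 + 5.8) = 14.7%

14.7%


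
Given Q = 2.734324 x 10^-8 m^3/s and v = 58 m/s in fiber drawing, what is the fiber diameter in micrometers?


Cross-sectional area from continuity:
  A = Q / v = 2.734324 x 10^-8 / 58 = 4.714352 x 10^-10 m^2
Diameter from circular cross-section:
  d = sqrt(4A / pi) * 10^6 (m -> um)
  d = sqrt(4 * 4.714352 x 10^-10 / pi) * 10^6 = 24.5 um

24.5 um


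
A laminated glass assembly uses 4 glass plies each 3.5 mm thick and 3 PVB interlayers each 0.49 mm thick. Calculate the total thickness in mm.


Total thickness = glass contribution + PVB contribution
  Glass: 4 * 3.5 = 14.0 mm
  PVB: 3 * 0.49 = 1.47 mm
  Total = 14.0 + 1.47 = 15.47 mm

15.47 mm


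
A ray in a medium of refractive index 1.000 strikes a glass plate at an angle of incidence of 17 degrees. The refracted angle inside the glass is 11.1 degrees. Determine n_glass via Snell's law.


Apply Snell's law: n1 * sin(theta1) = n2 * sin(theta2)
  n2 = n1 * sin(theta1) / sin(theta2)
  sin(17) = 0.292372
  sin(11.1) = 0.192522
  n2 = 1.000 * 0.292372 / 0.192522 = 1.5186

1.5186


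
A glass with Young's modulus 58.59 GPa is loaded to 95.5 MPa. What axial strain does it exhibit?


Rearrange E = sigma / epsilon:
  epsilon = sigma / E
  E (MPa) = 58.59 * 1000 = 58590
  epsilon = 95.5 / 58590 = 0.00163

0.00163


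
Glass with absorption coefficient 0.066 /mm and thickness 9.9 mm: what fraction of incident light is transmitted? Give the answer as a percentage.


Beer-Lambert law: T = exp(-alpha * thickness)
  exponent = -0.066 * 9.9 = -0.6534
  T = exp(-0.6534) = 0.5203
  Percentage = 0.5203 * 100 = 52.03%

52.03%


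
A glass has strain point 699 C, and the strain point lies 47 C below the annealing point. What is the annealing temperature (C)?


T_anneal = T_strain + gap:
  T_anneal = 699 + 47 = 746 C

746 C


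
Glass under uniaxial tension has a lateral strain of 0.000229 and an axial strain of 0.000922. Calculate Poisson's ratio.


Poisson's ratio: nu = lateral strain / axial strain
  nu = 0.000229 / 0.000922 = 0.2484

0.2484


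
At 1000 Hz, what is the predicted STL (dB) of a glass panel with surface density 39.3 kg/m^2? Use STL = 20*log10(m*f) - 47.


Mass law: STL = 20 * log10(m * f) - 47
  m * f = 39.3 * 1000 = 39300
  log10(39300) = 4.59439
  STL = 20 * 4.59439 - 47 = 91.8878 - 47 = 44.9 dB

44.9 dB


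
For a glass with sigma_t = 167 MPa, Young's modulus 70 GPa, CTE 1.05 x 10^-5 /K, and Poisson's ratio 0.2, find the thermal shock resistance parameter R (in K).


Thermal shock resistance: R = sigma * (1 - nu) / (E * alpha)
  Numerator = 167 * (1 - 0.2) = 133.6
  Denominator = 70 * 1000 * (1.05 x 10^-5) = 0.735
  R = 133.6 / 0.735 = 181.8 K

181.8 K


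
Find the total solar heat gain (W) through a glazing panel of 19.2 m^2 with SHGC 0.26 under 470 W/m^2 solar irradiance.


Solar heat gain: Q = Area * SHGC * Irradiance
  Q = 19.2 * 0.26 * 470 = 2346.2 W

2346.2 W


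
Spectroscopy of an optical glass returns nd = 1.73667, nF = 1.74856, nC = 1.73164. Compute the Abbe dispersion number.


Abbe number formula: Vd = (nd - 1) / (nF - nC)
  nd - 1 = 1.73667 - 1 = 0.73667
  nF - nC = 1.74856 - 1.73164 = 0.01692
  Vd = 0.73667 / 0.01692 = 43.54

43.54
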